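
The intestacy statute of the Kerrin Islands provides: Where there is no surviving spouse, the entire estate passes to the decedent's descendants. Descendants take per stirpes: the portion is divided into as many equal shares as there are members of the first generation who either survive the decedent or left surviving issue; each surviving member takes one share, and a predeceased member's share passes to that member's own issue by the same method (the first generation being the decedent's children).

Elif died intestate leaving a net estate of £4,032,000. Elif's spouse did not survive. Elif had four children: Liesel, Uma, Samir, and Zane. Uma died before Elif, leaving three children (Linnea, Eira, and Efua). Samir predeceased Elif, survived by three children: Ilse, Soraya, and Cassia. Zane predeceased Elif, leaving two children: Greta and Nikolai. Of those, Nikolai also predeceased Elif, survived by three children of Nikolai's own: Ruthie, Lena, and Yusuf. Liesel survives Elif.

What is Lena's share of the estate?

Lena receives £168,000.

The entire £4,032,000 passes to the descendants.
That amount (£4,032,000) is divided into 4 shares of £1,008,000: Liesel takes £1,008,000; Uma's £1,008,000 share passes to Uma's issue; Samir's £1,008,000 share passes to Samir's issue; Zane's £1,008,000 share passes to Zane's issue.
Uma's share (£1,008,000) is divided into 3 shares of £336,000: Linnea, Eira, and Efua each take £336,000.
Samir's share (£1,008,000) is divided into 3 shares of £336,000: Ilse, Soraya, and Cassia each take £336,000.
Zane's share (£1,008,000) is divided into 2 shares of £504,000: Greta takes £504,000; Nikolai's £504,000 share passes to Nikolai's issue.
Nikolai's share (£504,000) is divided into 3 shares of £168,000: Ruthie, Lena, and Yusuf each take £168,000.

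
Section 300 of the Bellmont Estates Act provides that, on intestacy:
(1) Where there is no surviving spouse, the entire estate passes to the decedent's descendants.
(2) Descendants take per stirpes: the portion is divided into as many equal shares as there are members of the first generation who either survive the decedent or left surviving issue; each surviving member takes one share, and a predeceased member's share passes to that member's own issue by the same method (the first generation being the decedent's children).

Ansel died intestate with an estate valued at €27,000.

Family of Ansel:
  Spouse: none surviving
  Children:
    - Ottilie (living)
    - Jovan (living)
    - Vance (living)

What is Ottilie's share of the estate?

Ottilie receives €9,000.

The entire €27,000 passes to the descendants.
That amount (€27,000) is divided into 3 shares of €9,000: Ottilie, Jovan, and Vance each take €9,000.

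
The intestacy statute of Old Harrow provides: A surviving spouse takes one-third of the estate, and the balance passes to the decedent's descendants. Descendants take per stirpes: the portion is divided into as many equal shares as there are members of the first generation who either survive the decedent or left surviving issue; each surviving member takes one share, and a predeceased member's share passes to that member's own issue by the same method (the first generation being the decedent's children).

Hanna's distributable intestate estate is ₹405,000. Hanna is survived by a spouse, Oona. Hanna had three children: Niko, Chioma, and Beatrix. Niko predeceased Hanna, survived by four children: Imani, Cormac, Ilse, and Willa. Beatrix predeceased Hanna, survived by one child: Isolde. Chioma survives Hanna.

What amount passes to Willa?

Willa receives ₹22,500.

Oona takes one-third of ₹405,000 = ₹135,000. The remaining ₹270,000 passes to the descendants.
The descendants' portion (₹270,000) is divided into 3 shares of ₹90,000: Chioma takes ₹90,000; Niko's ₹90,000 share passes to Niko's issue; Beatrix's ₹90,000 share passes to Beatrix's issue.
Niko's share (₹90,000) is divided into 4 shares of ₹22,500: Imani, Cormac, Ilse, and Willa each take ₹22,500.
Beatrix's share (₹90,000) passes entirely to Isolde.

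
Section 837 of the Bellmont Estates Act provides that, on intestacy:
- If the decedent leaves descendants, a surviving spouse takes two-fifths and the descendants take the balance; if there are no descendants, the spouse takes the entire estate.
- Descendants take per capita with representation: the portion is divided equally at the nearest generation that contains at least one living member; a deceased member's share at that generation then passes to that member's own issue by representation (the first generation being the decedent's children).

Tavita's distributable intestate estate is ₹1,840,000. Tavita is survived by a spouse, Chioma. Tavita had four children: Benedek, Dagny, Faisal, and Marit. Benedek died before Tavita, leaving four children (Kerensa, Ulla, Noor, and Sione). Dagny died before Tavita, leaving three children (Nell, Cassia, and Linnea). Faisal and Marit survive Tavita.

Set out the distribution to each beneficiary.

Chioma takes two-fifths of ₹1,840,000 = ₹736,000. The remaining ₹1,104,000 passes to the descendants.
The descendants' portion (₹1,104,000) is divided into 4 shares of ₹276,000: Faisal and Marit each take ₹276,000; Benedek's ₹276,000 share passes to Benedek's issue; Dagny's ₹276,000 share passes to Dagny's issue.
Benedek's share (₹276,000) is divided into 4 shares of ₹69,000: Kerensa, Ulla, Noor, and Sione each take ₹69,000.
Dagny's share (₹276,000) is divided into 3 shares of ₹92,000: Nell, Cassia, and Linnea each take ₹92,000.

Chioma: ₹736,000; Kerensa: ₹69,000; Ulla: ₹69,000; Noor: ₹69,000; Sione: ₹69,000; Nell: ₹92,000; Cassia: ₹92,000; Linnea: ₹92,000; Faisal: ₹276,000; Marit: ₹276,000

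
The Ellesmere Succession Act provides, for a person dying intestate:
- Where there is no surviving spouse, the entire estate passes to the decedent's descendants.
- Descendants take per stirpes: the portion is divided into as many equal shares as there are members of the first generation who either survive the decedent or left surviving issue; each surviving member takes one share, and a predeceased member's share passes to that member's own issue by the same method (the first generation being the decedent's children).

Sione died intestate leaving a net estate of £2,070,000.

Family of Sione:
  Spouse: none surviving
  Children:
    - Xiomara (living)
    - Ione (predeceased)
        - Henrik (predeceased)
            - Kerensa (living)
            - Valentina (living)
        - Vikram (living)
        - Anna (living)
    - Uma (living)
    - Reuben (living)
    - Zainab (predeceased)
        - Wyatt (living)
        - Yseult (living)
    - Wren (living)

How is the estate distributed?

Xiomara: £345,000; Kerensa: £57,500; Valentina: £57,500; Vikram: £115,000; Anna: £115,000; Uma: £345,000; Reuben: £345,000; Wyatt: £172,500; Yseult: £172,500; Wren: £345,000

The entire £2,070,000 passes to the descendants.
That amount (£2,070,000) is divided into 6 shares of £345,000: Xiomara, Uma, Reuben, and Wren each take £345,000; Ione's £345,000 share passes to Ione's issue; Zainab's £345,000 share passes to Zainab's issue.
Ione's share (£345,000) is divided into 3 shares of £115,000: Vikram and Anna each take £115,000; Henrik's £115,000 share passes to Henrik's issue.
Henrik's share (£115,000) is divided into 2 shares of £57,500: Kerensa and Valentina each take £57,500.
Zainab's share (£345,000) is divided into 2 shares of £172,500: Wyatt and Yseult each take £172,500.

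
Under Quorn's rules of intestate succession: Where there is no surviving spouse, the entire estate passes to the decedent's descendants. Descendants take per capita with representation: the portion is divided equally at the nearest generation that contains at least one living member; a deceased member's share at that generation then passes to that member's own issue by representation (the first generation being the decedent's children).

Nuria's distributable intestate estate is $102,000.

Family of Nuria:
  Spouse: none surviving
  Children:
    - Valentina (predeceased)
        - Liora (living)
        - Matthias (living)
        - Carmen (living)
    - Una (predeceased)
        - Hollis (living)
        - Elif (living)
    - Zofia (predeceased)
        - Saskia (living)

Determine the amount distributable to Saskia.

Saskia receives $17,000.

The entire $102,000 passes to the descendants.
No child survives, so the initial division is made at the grandchildren's generation.
That amount ($102,000) is divided into 6 shares of $17,000: Liora, Matthias, Carmen, Hollis, Elif, and Saskia each take $17,000.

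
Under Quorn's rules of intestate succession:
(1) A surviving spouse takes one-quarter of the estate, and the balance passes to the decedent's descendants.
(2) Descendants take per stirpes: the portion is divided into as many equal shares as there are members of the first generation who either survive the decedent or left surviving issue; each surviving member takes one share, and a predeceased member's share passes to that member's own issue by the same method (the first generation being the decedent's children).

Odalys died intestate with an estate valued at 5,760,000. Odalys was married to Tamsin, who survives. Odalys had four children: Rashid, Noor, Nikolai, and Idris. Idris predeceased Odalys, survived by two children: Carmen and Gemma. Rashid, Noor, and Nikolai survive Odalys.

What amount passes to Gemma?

Tamsin takes one-quarter of 5,760,000 = 1,440,000. The remaining 4,320,000 passes to the descendants.
The descendants' portion (4,320,000) is divided into 4 shares of 1,080,000: Rashid, Noor, and Nikolai each take 1,080,000; Idris's 1,080,000 share passes to Idris's issue.
Idris's share (1,080,000) is divided into 2 shares of 540,000: Carmen and Gemma each take 540,000.

Gemma receives 540,000.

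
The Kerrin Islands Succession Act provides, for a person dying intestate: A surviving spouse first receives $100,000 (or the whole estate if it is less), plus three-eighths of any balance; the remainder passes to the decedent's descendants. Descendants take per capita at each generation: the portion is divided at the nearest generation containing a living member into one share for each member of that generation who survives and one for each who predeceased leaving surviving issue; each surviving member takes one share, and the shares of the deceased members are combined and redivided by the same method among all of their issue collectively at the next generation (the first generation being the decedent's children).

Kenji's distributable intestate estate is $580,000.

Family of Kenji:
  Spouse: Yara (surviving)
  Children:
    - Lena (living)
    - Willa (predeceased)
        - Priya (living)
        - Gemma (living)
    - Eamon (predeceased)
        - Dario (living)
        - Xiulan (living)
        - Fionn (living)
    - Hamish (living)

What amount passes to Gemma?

Gemma receives $30,000.

Yara first takes $100,000, leaving a balance of $480,000. Yara then takes three-eighths of the balance ($180,000), for a total of $280,000. The remaining $300,000 passes to the descendants.
The descendants' portion ($300,000) is divided at the children's generation into 4 shares of $75,000. Lena and Hamish each take $75,000. The 2 shares of the deceased (Willa and Eamon) are combined into a pool of $150,000.
That pool ($150,000) is divided at the grandchildren's generation equally among Priya, Gemma, Dario, Xiulan, and Fionn: $30,000 each.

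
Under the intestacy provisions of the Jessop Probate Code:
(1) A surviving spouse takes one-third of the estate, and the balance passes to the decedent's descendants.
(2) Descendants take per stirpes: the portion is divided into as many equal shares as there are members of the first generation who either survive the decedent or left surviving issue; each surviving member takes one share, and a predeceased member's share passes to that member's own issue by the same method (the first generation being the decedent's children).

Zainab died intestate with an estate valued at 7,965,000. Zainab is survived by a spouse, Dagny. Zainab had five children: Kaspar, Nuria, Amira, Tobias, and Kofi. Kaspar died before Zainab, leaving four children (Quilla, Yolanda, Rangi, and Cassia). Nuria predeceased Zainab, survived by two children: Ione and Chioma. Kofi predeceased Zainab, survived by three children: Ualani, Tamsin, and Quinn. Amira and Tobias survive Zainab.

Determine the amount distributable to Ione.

Dagny takes one-third of 7,965,000 = 2,655,000. The remaining 5,310,000 passes to the descendants.
The descendants' portion (5,310,000) is divided into 5 shares of 1,062,000: Amira and Tobias each take 1,062,000; Kaspar's 1,062,000 share passes to Kaspar's issue; Nuria's 1,062,000 share passes to Nuria's issue; Kofi's 1,062,000 share passes to Kofi's issue.
Kaspar's share (1,062,000) is divided into 4 shares of 265,500: Quilla, Yolanda, Rangi, and Cassia each take 265,500.
Nuria's share (1,062,000) is divided into 2 shares of 531,000: Ione and Chioma each take 531,000.
Kofi's share (1,062,000) is divided into 3 shares of 354,000: Ualani, Tamsin, and Quinn each take 354,000.

Ione receives 531,000.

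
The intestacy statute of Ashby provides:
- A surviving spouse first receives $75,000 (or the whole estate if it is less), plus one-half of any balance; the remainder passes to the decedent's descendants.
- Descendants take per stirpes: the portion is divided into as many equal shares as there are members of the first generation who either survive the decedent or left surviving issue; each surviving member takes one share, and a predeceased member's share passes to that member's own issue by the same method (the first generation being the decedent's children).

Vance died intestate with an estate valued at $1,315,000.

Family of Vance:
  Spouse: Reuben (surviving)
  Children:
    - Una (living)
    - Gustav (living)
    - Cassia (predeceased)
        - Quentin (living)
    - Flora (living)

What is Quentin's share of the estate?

Quentin receives $155,000.

Reuben first takes $75,000, leaving a balance of $1,240,000. Reuben then takes one-half of the balance ($620,000), for a total of $695,000. The remaining $620,000 passes to the descendants.
The descendants' portion ($620,000) is divided into 4 shares of $155,000: Una, Gustav, and Flora each take $155,000; Cassia's $155,000 share passes to Cassia's issue.
Cassia's share ($155,000) passes entirely to Quentin.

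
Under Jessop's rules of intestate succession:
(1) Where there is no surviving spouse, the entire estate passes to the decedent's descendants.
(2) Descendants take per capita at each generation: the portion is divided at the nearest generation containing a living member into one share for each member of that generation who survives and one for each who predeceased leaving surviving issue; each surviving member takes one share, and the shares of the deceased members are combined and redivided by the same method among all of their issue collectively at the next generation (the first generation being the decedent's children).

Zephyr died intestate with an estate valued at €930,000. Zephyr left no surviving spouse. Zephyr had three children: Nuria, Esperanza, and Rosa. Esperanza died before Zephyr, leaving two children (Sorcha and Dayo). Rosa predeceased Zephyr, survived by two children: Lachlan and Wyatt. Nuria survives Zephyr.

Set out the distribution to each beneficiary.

Nuria: €310,000; Sorcha: €155,000; Dayo: €155,000; Lachlan: €155,000; Wyatt: €155,000

The entire €930,000 passes to the descendants.
That amount (€930,000) is divided at the children's generation into 3 shares of €310,000. Nuria takes €310,000. The 2 shares of the deceased (Esperanza and Rosa) are combined into a pool of €620,000.
That pool (€620,000) is divided at the grandchildren's generation equally among Sorcha, Dayo, Lachlan, and Wyatt: €155,000 each.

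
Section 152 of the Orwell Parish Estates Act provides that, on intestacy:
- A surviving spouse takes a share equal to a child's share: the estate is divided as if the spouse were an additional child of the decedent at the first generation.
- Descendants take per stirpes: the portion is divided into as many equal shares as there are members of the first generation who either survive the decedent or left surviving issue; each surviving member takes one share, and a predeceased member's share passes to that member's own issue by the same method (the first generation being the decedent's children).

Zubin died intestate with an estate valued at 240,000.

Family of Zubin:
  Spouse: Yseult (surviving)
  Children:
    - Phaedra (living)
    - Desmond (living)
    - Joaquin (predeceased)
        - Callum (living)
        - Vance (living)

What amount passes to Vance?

The spouse counts as an additional share at the children's level, so there are 4 primary shares of 60,000. Yseult takes one such share (60,000).
The children's combined portion (180,000) is divided into 3 shares of 60,000: Phaedra and Desmond each take 60,000; Joaquin's 60,000 share passes to Joaquin's issue.
Joaquin's share (60,000) is divided into 2 shares of 30,000: Callum and Vance each take 30,000.

Vance receives 30,000.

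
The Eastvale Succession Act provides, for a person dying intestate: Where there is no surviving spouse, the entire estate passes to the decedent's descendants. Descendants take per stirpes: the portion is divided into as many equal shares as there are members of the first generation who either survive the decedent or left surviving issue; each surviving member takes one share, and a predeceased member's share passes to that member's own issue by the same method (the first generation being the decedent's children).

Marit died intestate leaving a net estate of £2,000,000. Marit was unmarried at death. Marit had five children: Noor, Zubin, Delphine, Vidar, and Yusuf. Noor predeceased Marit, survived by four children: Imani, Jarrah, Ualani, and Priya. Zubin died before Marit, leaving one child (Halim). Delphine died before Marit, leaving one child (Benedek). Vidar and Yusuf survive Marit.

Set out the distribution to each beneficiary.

The entire £2,000,000 passes to the descendants.
That amount (£2,000,000) is divided into 5 shares of £400,000: Vidar and Yusuf each take £400,000; Noor's £400,000 share passes to Noor's issue; Zubin's £400,000 share passes to Zubin's issue; Delphine's £400,000 share passes to Delphine's issue.
Noor's share (£400,000) is divided into 4 shares of £100,000: Imani, Jarrah, Ualani, and Priya each take £100,000.
Zubin's share (£400,000) passes entirely to Halim.
Delphine's share (£400,000) passes entirely to Benedek.

Imani: £100,000; Jarrah: £100,000; Ualani: £100,000; Priya: £100,000; Halim: £400,000; Benedek: £400,000; Vidar: £400,000; Yusuf: £400,000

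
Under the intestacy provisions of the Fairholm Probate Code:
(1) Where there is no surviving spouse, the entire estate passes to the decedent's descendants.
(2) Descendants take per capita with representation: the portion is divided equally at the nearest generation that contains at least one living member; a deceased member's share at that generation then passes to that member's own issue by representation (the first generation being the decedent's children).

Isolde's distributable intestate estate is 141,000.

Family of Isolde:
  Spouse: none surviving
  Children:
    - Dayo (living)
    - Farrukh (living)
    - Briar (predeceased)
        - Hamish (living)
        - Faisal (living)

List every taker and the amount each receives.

Dayo: 47,000; Farrukh: 47,000; Hamish: 23,500; Faisal: 23,500

The entire 141,000 passes to the descendants.
That amount (141,000) is divided into 3 shares of 47,000: Dayo and Farrukh each take 47,000; Briar's 47,000 share passes to Briar's issue.
Briar's share (47,000) is divided into 2 shares of 23,500: Hamish and Faisal each take 23,500.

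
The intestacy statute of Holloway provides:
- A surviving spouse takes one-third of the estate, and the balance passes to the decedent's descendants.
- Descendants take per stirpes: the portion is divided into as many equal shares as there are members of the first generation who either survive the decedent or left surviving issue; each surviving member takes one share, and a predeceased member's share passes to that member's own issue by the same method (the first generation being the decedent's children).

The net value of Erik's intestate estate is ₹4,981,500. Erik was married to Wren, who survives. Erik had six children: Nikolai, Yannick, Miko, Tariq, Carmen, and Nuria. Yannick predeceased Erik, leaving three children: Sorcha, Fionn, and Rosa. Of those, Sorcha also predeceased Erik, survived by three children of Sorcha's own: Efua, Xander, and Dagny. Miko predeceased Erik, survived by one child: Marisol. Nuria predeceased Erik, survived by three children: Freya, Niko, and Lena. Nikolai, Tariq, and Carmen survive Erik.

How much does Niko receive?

Wren takes one-third of ₹4,981,500 = ₹1,660,500. The remaining ₹3,321,000 passes to the descendants.
The descendants' portion (₹3,321,000) is divided into 6 shares of ₹553,500: Nikolai, Tariq, and Carmen each take ₹553,500; Yannick's ₹553,500 share passes to Yannick's issue; Miko's ₹553,500 share passes to Miko's issue; Nuria's ₹553,500 share passes to Nuria's issue.
Yannick's share (₹553,500) is divided into 3 shares of ₹184,500: Fionn and Rosa each take ₹184,500; Sorcha's ₹184,500 share passes to Sorcha's issue.
Sorcha's share (₹184,500) is divided into 3 shares of ₹61,500: Efua, Xander, and Dagny each take ₹61,500.
Miko's share (₹553,500) passes entirely to Marisol.
Nuria's share (₹553,500) is divided into 3 shares of ₹184,500: Freya, Niko, and Lena each take ₹184,500.

Niko receives ₹184,500.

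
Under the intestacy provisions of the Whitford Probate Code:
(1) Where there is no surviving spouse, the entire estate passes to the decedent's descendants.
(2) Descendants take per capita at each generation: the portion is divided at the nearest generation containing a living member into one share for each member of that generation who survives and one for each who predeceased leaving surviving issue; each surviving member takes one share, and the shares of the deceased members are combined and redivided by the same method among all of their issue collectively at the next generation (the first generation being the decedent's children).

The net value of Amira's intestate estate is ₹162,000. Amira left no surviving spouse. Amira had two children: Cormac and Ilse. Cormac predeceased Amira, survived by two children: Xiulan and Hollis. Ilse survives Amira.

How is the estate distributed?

Xiulan: ₹40,500; Hollis: ₹40,500; Ilse: ₹81,000

The entire ₹162,000 passes to the descendants.
That amount (₹162,000) is divided at the children's generation into 2 shares of ₹81,000. Ilse takes ₹81,000. The remaining share for the deceased Cormac (₹81,000) is carried to the next generation.
That pool (₹81,000) is divided at the grandchildren's generation equally among Xiulan and Hollis: ₹40,500 each.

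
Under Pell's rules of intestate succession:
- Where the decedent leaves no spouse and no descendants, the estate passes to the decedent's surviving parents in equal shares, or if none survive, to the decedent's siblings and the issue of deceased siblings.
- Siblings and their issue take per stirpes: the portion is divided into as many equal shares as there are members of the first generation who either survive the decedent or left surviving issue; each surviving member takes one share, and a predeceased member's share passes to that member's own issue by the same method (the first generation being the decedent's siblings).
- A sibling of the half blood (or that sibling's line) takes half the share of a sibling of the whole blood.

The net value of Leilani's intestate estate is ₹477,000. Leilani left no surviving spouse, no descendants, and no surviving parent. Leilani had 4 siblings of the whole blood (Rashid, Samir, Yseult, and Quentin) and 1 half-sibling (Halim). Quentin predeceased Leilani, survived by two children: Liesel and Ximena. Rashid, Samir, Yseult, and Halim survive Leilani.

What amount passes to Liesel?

Liesel receives ₹53,000.

The entire ₹477,000 passes to the siblings and their issue.
Counting each half-blood sibling's line as half a unit, there are 9/2 units in ₹477,000, so one unit is ₹106,000. Whole-blood lines (Rashid, Samir, Yseult, and Quentin) take ₹106,000 each; half-blood lines (Halim) take ₹53,000 each.
Quentin's share (₹106,000) is divided into 2 shares of ₹53,000: Liesel and Ximena each take ₹53,000.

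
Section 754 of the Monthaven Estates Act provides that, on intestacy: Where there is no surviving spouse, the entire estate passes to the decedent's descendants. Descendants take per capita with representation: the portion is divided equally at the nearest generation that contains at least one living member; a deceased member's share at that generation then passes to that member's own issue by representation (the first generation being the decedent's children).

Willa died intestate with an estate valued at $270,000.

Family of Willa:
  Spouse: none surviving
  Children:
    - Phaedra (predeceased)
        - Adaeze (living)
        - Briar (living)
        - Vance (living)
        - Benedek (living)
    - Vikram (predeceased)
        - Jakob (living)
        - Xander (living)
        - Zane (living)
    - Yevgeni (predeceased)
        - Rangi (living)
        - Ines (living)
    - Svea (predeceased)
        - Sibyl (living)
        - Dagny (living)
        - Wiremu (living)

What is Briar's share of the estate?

The entire $270,000 passes to the descendants.
No child survives, so the initial division is made at the grandchildren's generation.
That amount ($270,000) is divided into 12 shares of $22,500: Adaeze, Briar, Vance, Benedek, Jakob, Xander, Zane, Rangi, Ines, Sibyl, Dagny, and Wiremu each take $22,500.

Briar receives $22,500.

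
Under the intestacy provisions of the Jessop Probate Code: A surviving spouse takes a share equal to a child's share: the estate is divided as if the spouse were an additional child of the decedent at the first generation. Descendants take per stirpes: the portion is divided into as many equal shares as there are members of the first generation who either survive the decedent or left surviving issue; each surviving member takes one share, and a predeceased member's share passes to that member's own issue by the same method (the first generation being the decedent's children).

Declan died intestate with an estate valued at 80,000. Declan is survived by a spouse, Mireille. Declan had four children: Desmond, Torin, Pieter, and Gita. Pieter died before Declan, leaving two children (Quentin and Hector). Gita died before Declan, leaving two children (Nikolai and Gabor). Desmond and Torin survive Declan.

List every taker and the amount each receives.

The spouse counts as an additional share at the children's level, so there are 5 primary shares of 16,000. Mireille takes one such share (16,000).
The children's combined portion (64,000) is divided into 4 shares of 16,000: Desmond and Torin each take 16,000; Pieter's 16,000 share passes to Pieter's issue; Gita's 16,000 share passes to Gita's issue.
Pieter's share (16,000) is divided into 2 shares of 8,000: Quentin and Hector each take 8,000.
Gita's share (16,000) is divided into 2 shares of 8,000: Nikolai and Gabor each take 8,000.

Mireille: 16,000; Desmond: 16,000; Torin: 16,000; Quentin: 8,000; Hector: 8,000; Nikolai: 8,000; Gabor: 8,000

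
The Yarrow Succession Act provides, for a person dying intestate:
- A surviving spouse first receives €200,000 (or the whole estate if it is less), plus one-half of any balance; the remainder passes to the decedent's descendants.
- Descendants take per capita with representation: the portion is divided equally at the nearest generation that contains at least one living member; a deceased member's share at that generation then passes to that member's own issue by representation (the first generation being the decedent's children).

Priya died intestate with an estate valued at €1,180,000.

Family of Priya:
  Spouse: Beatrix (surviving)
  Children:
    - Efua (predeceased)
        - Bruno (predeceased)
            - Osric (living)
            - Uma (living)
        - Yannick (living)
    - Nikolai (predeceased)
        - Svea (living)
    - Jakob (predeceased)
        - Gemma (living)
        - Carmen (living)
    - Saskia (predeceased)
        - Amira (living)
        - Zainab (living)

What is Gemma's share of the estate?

Beatrix first takes €200,000, leaving a balance of €980,000. Beatrix then takes one-half of the balance (€490,000), for a total of €690,000. The remaining €490,000 passes to the descendants.
No child survives, so the initial division is made at the grandchildren's generation.
The descendants' portion (€490,000) is divided into 7 shares of €70,000: Yannick, Svea, Gemma, Carmen, Amira, and Zainab each take €70,000; Bruno's €70,000 share passes to Bruno's issue.
Bruno's share (€70,000) is divided into 2 shares of €35,000: Osric and Uma each take €35,000.

Gemma receives €70,000.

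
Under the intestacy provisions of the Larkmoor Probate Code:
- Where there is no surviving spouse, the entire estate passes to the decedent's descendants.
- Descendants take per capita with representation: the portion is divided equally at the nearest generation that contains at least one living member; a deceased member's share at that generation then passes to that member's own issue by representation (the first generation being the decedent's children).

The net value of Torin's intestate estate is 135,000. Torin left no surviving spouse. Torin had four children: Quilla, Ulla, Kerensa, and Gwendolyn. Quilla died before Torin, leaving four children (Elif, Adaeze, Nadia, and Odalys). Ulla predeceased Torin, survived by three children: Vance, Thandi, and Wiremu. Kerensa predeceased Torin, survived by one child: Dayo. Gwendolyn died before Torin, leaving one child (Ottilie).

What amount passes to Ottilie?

The entire 135,000 passes to the descendants.
No child survives, so the initial division is made at the grandchildren's generation.
That amount (135,000) is divided into 9 shares of 15,000: Elif, Adaeze, Nadia, Odalys, Vance, Thandi, Wiremu, Dayo, and Ottilie each take 15,000.

Ottilie receives 15,000.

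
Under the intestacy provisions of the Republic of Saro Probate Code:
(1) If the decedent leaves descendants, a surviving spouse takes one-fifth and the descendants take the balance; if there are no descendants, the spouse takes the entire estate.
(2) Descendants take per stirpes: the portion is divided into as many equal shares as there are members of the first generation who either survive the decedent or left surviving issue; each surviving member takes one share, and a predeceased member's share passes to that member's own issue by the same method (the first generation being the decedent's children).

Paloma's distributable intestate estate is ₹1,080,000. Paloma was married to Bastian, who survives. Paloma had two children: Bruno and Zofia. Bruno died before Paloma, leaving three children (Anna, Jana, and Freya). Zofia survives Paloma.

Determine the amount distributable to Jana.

Bastian takes one-fifth of ₹1,080,000 = ₹216,000. The remaining ₹864,000 passes to the descendants.
The descendants' portion (₹864,000) is divided into 2 shares of ₹432,000: Zofia takes ₹432,000; Bruno's ₹432,000 share passes to Bruno's issue.
Bruno's share (₹432,000) is divided into 3 shares of ₹144,000: Anna, Jana, and Freya each take ₹144,000.

Jana receives ₹144,000.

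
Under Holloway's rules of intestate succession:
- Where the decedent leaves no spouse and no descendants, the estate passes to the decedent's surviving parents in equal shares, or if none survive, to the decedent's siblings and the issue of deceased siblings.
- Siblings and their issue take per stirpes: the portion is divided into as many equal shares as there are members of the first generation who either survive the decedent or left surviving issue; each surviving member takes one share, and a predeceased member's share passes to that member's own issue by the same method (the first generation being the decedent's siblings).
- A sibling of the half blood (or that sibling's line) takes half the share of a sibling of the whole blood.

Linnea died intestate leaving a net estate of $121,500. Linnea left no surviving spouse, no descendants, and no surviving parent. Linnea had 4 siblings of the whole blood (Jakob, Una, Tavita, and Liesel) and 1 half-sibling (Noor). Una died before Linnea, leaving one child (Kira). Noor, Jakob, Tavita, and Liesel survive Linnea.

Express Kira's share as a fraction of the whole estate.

The entire $121,500 passes to the siblings and their issue.
Counting each half-blood sibling's line as half a unit, there are 9/2 units in $121,500, so one unit is $27,000. Whole-blood lines (Jakob, Una, Tavita, and Liesel) take $27,000 each; half-blood lines (Noor) take $13,500 each.
Una's share ($27,000) passes entirely to Kira.

Kira receives 2/9 of the estate.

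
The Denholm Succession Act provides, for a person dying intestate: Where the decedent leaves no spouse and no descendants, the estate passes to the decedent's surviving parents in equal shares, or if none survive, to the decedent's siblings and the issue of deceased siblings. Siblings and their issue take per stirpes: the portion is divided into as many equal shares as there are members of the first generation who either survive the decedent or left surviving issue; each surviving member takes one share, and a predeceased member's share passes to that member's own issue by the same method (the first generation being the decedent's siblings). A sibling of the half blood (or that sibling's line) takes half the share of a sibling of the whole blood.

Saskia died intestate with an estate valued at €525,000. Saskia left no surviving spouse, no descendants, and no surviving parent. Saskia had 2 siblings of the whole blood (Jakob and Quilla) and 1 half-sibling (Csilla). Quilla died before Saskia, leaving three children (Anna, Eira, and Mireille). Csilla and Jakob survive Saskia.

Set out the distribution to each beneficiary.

Csilla: €105,000; Jakob: €210,000; Anna: €70,000; Eira: €70,000; Mireille: €70,000

The entire €525,000 passes to the siblings and their issue.
Counting each half-blood sibling's line as half a unit, there are 5/2 units in €525,000, so one unit is €210,000. Whole-blood lines (Jakob and Quilla) take €210,000 each; half-blood lines (Csilla) take €105,000 each.
Quilla's share (€210,000) is divided into 3 shares of €70,000: Anna, Eira, and Mireille each take €70,000.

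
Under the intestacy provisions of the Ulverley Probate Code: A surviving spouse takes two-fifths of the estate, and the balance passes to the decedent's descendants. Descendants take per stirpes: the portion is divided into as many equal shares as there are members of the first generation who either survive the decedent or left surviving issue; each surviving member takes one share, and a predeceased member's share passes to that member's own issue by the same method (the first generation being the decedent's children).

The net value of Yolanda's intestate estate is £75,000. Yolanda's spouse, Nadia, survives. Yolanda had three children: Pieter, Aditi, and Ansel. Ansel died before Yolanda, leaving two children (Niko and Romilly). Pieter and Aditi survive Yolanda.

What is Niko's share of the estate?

Niko receives £7,500.

Nadia takes two-fifths of £75,000 = £30,000. The remaining £45,000 passes to the descendants.
The descendants' portion (£45,000) is divided into 3 shares of £15,000: Pieter and Aditi each take £15,000; Ansel's £15,000 share passes to Ansel's issue.
Ansel's share (£15,000) is divided into 2 shares of £7,500: Niko and Romilly each take £7,500.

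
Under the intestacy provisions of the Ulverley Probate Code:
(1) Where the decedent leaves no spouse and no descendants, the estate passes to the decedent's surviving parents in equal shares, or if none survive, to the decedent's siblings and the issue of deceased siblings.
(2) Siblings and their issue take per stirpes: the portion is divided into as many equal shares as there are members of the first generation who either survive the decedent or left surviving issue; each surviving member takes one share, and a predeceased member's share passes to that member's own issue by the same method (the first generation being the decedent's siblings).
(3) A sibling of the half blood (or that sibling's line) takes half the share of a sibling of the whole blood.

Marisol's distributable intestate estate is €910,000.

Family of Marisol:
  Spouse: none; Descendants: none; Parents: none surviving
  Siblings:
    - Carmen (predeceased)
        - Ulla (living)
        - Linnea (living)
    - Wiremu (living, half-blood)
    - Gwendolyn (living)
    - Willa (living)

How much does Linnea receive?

Linnea receives €130,000.

The entire €910,000 passes to the siblings and their issue.
Counting each half-blood sibling's line as half a unit, there are 7/2 units in €910,000, so one unit is €260,000. Whole-blood lines (Carmen, Gwendolyn, and Willa) take €260,000 each; half-blood lines (Wiremu) take €130,000 each.
Carmen's share (€260,000) is divided into 2 shares of €130,000: Ulla and Linnea each take €130,000.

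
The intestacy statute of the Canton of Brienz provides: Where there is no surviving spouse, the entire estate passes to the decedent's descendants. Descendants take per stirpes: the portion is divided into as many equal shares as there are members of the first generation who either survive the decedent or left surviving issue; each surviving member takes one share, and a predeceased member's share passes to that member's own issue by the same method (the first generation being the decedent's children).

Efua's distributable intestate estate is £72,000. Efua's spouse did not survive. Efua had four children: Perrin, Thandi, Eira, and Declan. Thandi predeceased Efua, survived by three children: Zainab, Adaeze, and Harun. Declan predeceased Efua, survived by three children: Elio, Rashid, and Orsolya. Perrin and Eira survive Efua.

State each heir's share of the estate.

Perrin: £18,000; Zainab: £6,000; Adaeze: £6,000; Harun: £6,000; Eira: £18,000; Elio: £6,000; Rashid: £6,000; Orsolya: £6,000

The entire £72,000 passes to the descendants.
That amount (£72,000) is divided into 4 shares of £18,000: Perrin and Eira each take £18,000; Thandi's £18,000 share passes to Thandi's issue; Declan's £18,000 share passes to Declan's issue.
Thandi's share (£18,000) is divided into 3 shares of £6,000: Zainab, Adaeze, and Harun each take £6,000.
Declan's share (£18,000) is divided into 3 shares of £6,000: Elio, Rashid, and Orsolya each take £6,000.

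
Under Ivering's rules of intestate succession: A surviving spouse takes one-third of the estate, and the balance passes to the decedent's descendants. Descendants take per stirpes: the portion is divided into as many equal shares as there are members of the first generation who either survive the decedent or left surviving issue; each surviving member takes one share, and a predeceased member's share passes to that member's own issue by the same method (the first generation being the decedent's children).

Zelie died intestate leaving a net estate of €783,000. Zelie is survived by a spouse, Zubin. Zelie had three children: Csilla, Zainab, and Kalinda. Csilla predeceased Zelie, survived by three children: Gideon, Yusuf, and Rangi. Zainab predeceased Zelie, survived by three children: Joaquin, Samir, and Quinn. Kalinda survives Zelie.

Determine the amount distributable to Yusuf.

Yusuf receives €58,000.

Zubin takes one-third of €783,000 = €261,000. The remaining €522,000 passes to the descendants.
The descendants' portion (€522,000) is divided into 3 shares of €174,000: Kalinda takes €174,000; Csilla's €174,000 share passes to Csilla's issue; Zainab's €174,000 share passes to Zainab's issue.
Csilla's share (€174,000) is divided into 3 shares of €58,000: Gideon, Yusuf, and Rangi each take €58,000.
Zainab's share (€174,000) is divided into 3 shares of €58,000: Joaquin, Samir, and Quinn each take €58,000.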